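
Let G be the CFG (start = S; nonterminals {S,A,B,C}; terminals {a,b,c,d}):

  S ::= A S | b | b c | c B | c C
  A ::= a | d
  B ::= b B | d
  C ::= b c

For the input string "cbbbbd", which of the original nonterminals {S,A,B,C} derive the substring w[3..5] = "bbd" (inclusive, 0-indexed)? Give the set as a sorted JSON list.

Convert to CNF:
  S -> A S | T0 T1 | T1 B | T1 C | b
  A -> a | d
  B -> T0 B | d
  C -> T0 T1
  T0 -> b
  T1 -> c

CYK fill — only the sub-triangle for w[3..5]:
  T[3,3] 'b' = {S,T0}  orig:{S}
  T[4,4] 'b' = {S,T0}  orig:{S}
  T[5,5] 'd' = {A,B}
  T[3,4] 'bb' = ∅
  T[4,5] 'bd' = {B}
  T[3,5] 'bbd' = {B}

Original NTs in T[3,5] deriving "bbd": ["B"]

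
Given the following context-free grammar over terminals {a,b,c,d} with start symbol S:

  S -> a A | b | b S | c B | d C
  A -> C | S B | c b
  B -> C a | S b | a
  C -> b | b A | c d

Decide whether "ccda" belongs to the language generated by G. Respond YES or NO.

CNF form of G:
  S -> T0 S | T1 B | T2 C | T3 A | b
  A -> S B | T0 A | T1 T0 | T1 T2 | b
  B -> C T3 | S T0 | a
  C -> T0 A | T1 T2 | b
  T0 -> b
  T1 -> c
  T2 -> d
  T3 -> a

CYK table (by increasing span):
  cell(0,0) c: {T1}  orig:{}
  cell(1,1) c: {T1}  orig:{}
  cell(2,2) d: {T2}  orig:{}
  cell(3,3) a: {B,T3}  orig:{B}
  cell(0,1) cc: ∅
  cell(1,2) cd: {A,C}
  cell(2,3) da: ∅
  cell(0,2) ccd: ∅
  cell(1,3) cda: {B}
  cell(0,3) ccda: {S}

S ∈ T[0,3] ⇒ YES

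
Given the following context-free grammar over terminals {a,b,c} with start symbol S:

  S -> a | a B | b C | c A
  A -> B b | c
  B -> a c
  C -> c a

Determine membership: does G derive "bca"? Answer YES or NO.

CNF form of G:
  S -> T0 C | T1 B | T2 A | a
  A -> B T0 | c
  B -> T1 T2
  C -> T2 T1
  T0 -> b
  T1 -> a
  T2 -> c

CYK table (by increasing span):
  T[0,0] 'b' = {T0}  orig:{}
  T[1,1] 'c' = {A,T2}  orig:{A}
  T[2,2] 'a' = {S,T1}  orig:{S}
  T[0,1] 'bc' = ∅
  T[1,2] 'ca' = {C}
  T[0,2] 'bca' = {S}

S ∈ T[0,2] ⇒ YES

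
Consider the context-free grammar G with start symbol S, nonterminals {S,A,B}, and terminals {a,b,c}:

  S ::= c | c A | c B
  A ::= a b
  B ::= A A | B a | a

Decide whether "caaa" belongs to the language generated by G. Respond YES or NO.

Convert to CNF:
  S -> T2 A | T2 B | c
  A -> T0 T1
  B -> A A | B T0 | a
  T0 -> a
  T1 -> b
  T2 -> c

Fill CYK table bottom-up:
  T[0,0] 'c' = {S,T2}  orig:{S}
  T[1,1] 'a' = {B,T0}  orig:{B}
  T[2,2] 'a' = {B,T0}  orig:{B}
  T[3,3] 'a' = {B,T0}  orig:{B}
  T[0,1] 'ca' = {S}
  T[1,2] 'aa' = {B}
  T[2,3] 'aa' = {B}
  T[0,2] 'caa' = {S}
  T[1,3] 'aaa' = {B}
  T[0,3] 'caaa' = {S}

S ∈ T[0,3] ⇒ YES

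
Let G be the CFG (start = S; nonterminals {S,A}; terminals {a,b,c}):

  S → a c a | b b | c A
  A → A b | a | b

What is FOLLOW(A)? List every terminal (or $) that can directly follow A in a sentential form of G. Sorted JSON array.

Compute FIRST by fixpoint:
[1]
  A via A→a: +{a}
  A via A→b: +{b}
  S via S→a c a: +{a}
  S via S→b b: +{b}
  S via S→c A: +{c}
  FIRST[S]={a,b,c}  FIRST[A]={a,b}
[2] done
  FIRST[S]={a,b,c}  FIRST[A]={a,b}

FOLLOW sets:
initialize: $ ∈ FOLLOW(S)
[1]
  A→A b: FOLLOW(A) ⊇ FIRST(b) = {b}; new: +{b}
  S→c A: FOLLOW(A) ⊇ FOLLOW(S) ⊇ {$}; new: +{$}
  FOLLOW(S)={$}  FOLLOW(A)={$,b}
[2] done
  FOLLOW(S)={$}  FOLLOW(A)={$,b}

FOLLOW(A) = ["$", "b"]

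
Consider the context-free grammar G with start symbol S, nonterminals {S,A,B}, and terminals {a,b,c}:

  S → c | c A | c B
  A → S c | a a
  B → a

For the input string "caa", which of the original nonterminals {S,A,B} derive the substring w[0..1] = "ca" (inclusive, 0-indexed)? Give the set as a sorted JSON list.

CNF form of G:
  S -> T0 A | T0 B | c
  A -> S T0 | T1 T1
  B -> a
  T0 -> c
  T1 -> a

CYK fill (cells [i..j] with 0 ≤ i ≤ j ≤ 1 only):
  cell(0,0) c: {S,T0}  orig:{S}
  cell(1,1) a: {B,T1}  orig:{B}
  cell(0,1) ca: {S}

Original NTs in T[0,1] deriving "ca": ["S"]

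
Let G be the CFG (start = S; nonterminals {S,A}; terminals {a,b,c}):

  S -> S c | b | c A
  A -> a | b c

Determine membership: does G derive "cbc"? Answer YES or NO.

Convert to CNF:
  S -> S T1 | T1 A | b
  A -> T0 T1 | a
  T0 -> b
  T1 -> c

CYK table (by increasing span):
  T[0,0] 'c' = {T1}  orig:{}
  T[1,1] 'b' = {S,T0}  orig:{S}
  T[2,2] 'c' = {T1}  orig:{}
  T[0,1] 'cb' = ∅
  T[1,2] 'bc' = {A,S}
  T[0,2] 'cbc' = {S}

S ∈ T[0,2] ⇒ YES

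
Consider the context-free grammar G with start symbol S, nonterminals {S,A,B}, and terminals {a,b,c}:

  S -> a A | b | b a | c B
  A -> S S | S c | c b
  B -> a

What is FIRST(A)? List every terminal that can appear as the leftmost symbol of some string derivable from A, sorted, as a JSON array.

Compute FIRST by fixpoint:
round 1:
  A via A→c b: +{c}
  B via B→a: +{a}
  S via S→a A: +{a}
  S via S→b: +{b}
  S via S→c B: +{c}
  FIRST(S)={a,b,c}  FIRST(A)={c}  FIRST(B)={a}
round 2:
  A via A→S S: +{a,b}
  FIRST(S)={a,b,c}  FIRST(A)={a,b,c}  FIRST(B)={a}
round 3: — fixpoint
  FIRST(S)={a,b,c}  FIRST(A)={a,b,c}  FIRST(B)={a}

FIRST(A) = ["a", "b", "c"]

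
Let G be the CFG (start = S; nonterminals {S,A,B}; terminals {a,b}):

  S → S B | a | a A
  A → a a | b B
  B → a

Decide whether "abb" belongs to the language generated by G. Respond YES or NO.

Convert to CNF:
  S -> S B | T0 A | a
  A -> T0 T0 | T1 B
  B -> a
  T0 -> a
  T1 -> b

CYK fill:
  cell(0,0) a: {B,S,T0}  orig:{B,S}
  cell(1,1) b: {T1}  orig:{}
  cell(2,2) b: {T1}  orig:{}
  cell(0,1) ab: ∅
  cell(1,2) bb: ∅
  cell(0,2) abb: ∅

S ∉ T[0,2] ⇒ NO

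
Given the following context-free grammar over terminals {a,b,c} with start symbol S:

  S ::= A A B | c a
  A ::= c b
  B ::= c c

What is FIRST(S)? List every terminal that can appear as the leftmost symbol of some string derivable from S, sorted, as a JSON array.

FIRST iteration:
[1]
  A via A→c b: +{c}
  B via B→c c: +{c}
  S via S→A A B: +{c}
  S: {c}  A: {c}  B: {c}
[2] done
  S: {c}  A: {c}  B: {c}

FIRST(S) = ["c"]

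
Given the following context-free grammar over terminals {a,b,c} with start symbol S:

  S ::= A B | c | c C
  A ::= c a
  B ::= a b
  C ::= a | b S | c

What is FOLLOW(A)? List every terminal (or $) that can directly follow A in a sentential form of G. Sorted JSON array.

FIRST sets, iterate to fixpoint:
pass 1:
  A via A→c a: +{c}
  B via B→a b: +{a}
  C via C→a: +{a}
  C via C→b S: +{b}
  C via C→c: +{c}
  S via S→A B: +{c}
  FIRST(S)={c}  FIRST(A)={c}  FIRST(B)={a}  FIRST(C)={a,b,c}
pass 2: done
  FIRST(S)={c}  FIRST(A)={c}  FIRST(B)={a}  FIRST(C)={a,b,c}

FOLLOW sets:
FOLLOW(S) := {$}
iter 1:
  S→A B: FOLLOW(A) ⊇ FIRST(B) = {a}; new: +{a}
  S→A B: FOLLOW(B) ⊇ FOLLOW(S) ⊇ {$}; new: +{$}
  S→c C: FOLLOW(C) ⊇ FOLLOW(S) ⊇ {$}; new: +{$}
  S: {$}  A: {a}  B: {$}  C: {$}
iter 2: done
  S: {$}  A: {a}  B: {$}  C: {$}

FOLLOW(A) = ["a"]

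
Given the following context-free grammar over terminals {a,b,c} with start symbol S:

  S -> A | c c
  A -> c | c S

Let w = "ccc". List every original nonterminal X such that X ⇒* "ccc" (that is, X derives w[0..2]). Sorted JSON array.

CNF form of G:
  S -> T0 S | T0 T0 | c
  A -> T0 S | c
  T0 -> c

CYK fill — only the sub-triangle for w[0..2]:
  [0..0]={A,S,T0}  "c"  orig:{A,S}
  [1..1]={A,S,T0}  "c"  orig:{A,S}
  [2..2]={A,S,T0}  "c"  orig:{A,S}
  [0..1]={A,S}  "cc"
  [1..2]={A,S}  "cc"
  [0..2]={A,S}  "ccc"

Original NTs in T[0,2] deriving "ccc": ["A", "S"]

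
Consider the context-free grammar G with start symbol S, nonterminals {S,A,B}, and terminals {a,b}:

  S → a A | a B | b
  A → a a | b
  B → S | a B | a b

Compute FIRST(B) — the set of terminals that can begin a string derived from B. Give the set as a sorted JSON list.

Compute FIRST by fixpoint:
[1]
  A via A→a a: +{a}
  A via A→b: +{b}
  B via B→a B: +{a}
  S via S→a A: +{a}
  S via S→b: +{b}
  FIRST(S)={a,b}  FIRST(A)={a,b}  FIRST(B)={a}
[2]
  B via B→S: +{b}
  FIRST(S)={a,b}  FIRST(A)={a,b}  FIRST(B)={a,b}
[3] — fixpoint
  FIRST(S)={a,b}  FIRST(A)={a,b}  FIRST(B)={a,b}

FIRST(B) = ["a", "b"]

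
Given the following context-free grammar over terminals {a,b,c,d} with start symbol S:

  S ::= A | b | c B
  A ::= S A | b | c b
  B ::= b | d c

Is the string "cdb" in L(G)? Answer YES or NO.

CNF form of G:
  S -> S A | T0 B | T0 T1 | b
  A -> S A | T0 T1 | b
  B -> T2 T0 | b
  T0 -> c
  T1 -> b
  T2 -> d

CYK table (by increasing span):
  T[0,0] 'c' = {T0}  orig:{}
  T[1,1] 'd' = {T2}  orig:{}
  T[2,2] 'b' = {A,B,S,T1}  orig:{A,B,S}
  T[0,1] 'cd' = ∅
  T[1,2] 'db' = ∅
  T[0,2] 'cdb' = ∅

S ∉ T[0,2] ⇒ NO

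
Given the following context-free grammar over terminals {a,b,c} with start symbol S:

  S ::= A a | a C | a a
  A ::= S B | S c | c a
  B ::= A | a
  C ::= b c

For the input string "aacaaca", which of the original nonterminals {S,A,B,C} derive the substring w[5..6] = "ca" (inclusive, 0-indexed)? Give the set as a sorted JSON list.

Convert to CNF:
  S -> A T1 | T1 C | T1 T1
  A -> S B | S T0 | T0 T1
  B -> S B | S T0 | T0 T1 | a
  C -> T2 T0
  T0 -> c
  T1 -> a
  T2 -> b

CYK fill (cells [i..j] with 5 ≤ i ≤ j ≤ 6 only):
  [5..5]={T0}  "c"  orig:{}
  [6..6]={B,T1}  "a"  orig:{B}
  [5..6]={A,B}  "ca"

Original NTs in T[5,6] deriving "ca": ["A", "B"]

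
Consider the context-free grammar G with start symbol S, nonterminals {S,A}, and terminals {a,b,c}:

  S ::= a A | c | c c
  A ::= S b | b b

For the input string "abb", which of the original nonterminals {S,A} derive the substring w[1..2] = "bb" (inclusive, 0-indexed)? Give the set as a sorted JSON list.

CNF form of G:
  S -> T1 A | T2 T2 | c
  A -> S T0 | T0 T0
  T0 -> b
  T1 -> a
  T2 -> c

CYK table (by increasing span) (cells [i..j] with 1 ≤ i ≤ j ≤ 2 only):
  [1..1]={T0}  "b"  orig:{}
  [2..2]={T0}  "b"  orig:{}
  [1..2]={A}  "bb"

Original NTs in T[1,2] deriving "bb": ["A"]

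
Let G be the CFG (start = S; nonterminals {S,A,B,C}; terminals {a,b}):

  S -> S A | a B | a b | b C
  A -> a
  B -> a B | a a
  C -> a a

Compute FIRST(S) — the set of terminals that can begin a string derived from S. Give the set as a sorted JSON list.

Compute FIRST by fixpoint:
iter 1:
  A via A→a: +{a}
  B via B→a B: +{a}
  C via C→a a: +{a}
  S via S→a B: +{a}
  S via S→b C: +{b}
  S: {a,b}  A: {a}  B: {a}  C: {a}
iter 2: (no change)
  S: {a,b}  A: {a}  B: {a}  C: {a}

FIRST(S) = ["a", "b"]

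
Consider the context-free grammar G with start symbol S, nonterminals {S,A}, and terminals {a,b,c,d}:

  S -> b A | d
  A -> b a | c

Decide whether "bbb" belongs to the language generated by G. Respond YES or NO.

Convert to CNF:
  S -> T0 A | d
  A -> T0 T1 | c
  T0 -> b
  T1 -> a

Fill CYK table bottom-up:
  cell(0,0) b: {T0}  orig:{}
  cell(1,1) b: {T0}  orig:{}
  cell(2,2) b: {T0}  orig:{}
  cell(0,1) bb: ∅
  cell(1,2) bb: ∅
  cell(0,2) bbb: ∅

S ∉ T[0,2] ⇒ NO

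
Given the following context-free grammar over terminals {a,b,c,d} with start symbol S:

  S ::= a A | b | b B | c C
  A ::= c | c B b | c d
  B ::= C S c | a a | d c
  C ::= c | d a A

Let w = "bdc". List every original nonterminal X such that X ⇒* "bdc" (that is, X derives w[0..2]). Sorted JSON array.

CNF form of G:
  S -> T0 C | T1 B | T3 A | b
  A -> T0 T2 | T0 X4 | c
  B -> C X5 | T2 T0 | T3 T3
  C -> T2 X6 | c
  T0 -> c
  T1 -> b
  T2 -> d
  T3 -> a
  X4 -> B T1
  X5 -> S T0
  X6 -> T3 A

CYK fill (cells [i..j] with 0 ≤ i ≤ j ≤ 2 only):
  cell(0,0) b: {S,T1}  orig:{S}
  cell(1,1) d: {T2}  orig:{}
  cell(2,2) c: {A,C,T0}  orig:{A,C}
  cell(0,1) bd: ∅
  cell(1,2) dc: {B}
  cell(0,2) bdc: {S}

Original NTs in T[0,2] deriving "bdc": ["S"]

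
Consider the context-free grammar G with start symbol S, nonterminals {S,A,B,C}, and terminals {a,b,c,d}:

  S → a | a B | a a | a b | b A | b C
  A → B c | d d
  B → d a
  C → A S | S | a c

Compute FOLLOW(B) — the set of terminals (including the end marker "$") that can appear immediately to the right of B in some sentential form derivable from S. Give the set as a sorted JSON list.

Compute FIRST by fixpoint:
[1]
  A via A→d d: +{d}
  B via B→d a: +{d}
  C via C→A S: +{d}
  C via C→a c: +{a}
  S via S→a: +{a}
  S via S→b A: +{b}
  FIRST[S]={a,b}  FIRST[A]={d}  FIRST[B]={d}  FIRST[C]={a,d}
[2]
  C via C→S: +{b}
  FIRST[S]={a,b}  FIRST[A]={d}  FIRST[B]={d}  FIRST[C]={a,b,d}
[3] (no change)
  FIRST[S]={a,b}  FIRST[A]={d}  FIRST[B]={d}  FIRST[C]={a,b,d}

FOLLOW sets:
FOLLOW(S) := {$}
pass 1:
  A→B c: FOLLOW(B) ⊇ FIRST(c) = {c}; new: +{c}
  C→A S: FOLLOW(A) ⊇ FIRST(S) = {a,b}; new: +{a,b}
  S→a B: FOLLOW(B) ⊇ FOLLOW(S) ⊇ {$}; new: +{$}
  S→b A: FOLLOW(A) ⊇ FOLLOW(S) ⊇ {$}; new: +{$}
  S→b C: FOLLOW(C) ⊇ FOLLOW(S) ⊇ {$}; new: +{$}
  FOLLOW(S)={$}  FOLLOW(A)={$,a,b}  FOLLOW(B)={$,c}  FOLLOW(C)={$}
pass 2: (no change)
  FOLLOW(S)={$}  FOLLOW(A)={$,a,b}  FOLLOW(B)={$,c}  FOLLOW(C)={$}

FOLLOW(B) = ["$", "c"]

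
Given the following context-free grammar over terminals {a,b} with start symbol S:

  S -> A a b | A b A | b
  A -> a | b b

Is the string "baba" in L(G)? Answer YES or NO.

Convert to CNF:
  S -> A X2 | A X3 | b
  A -> T0 T0 | a
  T0 -> b
  T1 -> a
  X2 -> T1 T0
  X3 -> T0 A

CYK table (by increasing span):
  T[0,0] 'b' = {S,T0}  orig:{S}
  T[1,1] 'a' = {A,T1}  orig:{A}
  T[2,2] 'b' = {S,T0}  orig:{S}
  T[3,3] 'a' = {A,T1}  orig:{A}
  T[0,1] 'ba' = {X3}  orig:{}
  T[1,2] 'ab' = {X2}  orig:{}
  T[2,3] 'ba' = {X3}  orig:{}
  T[0,2] 'bab' = ∅
  T[1,3] 'aba' = {S}
  T[0,3] 'baba' = ∅

S ∉ T[0,3] ⇒ NO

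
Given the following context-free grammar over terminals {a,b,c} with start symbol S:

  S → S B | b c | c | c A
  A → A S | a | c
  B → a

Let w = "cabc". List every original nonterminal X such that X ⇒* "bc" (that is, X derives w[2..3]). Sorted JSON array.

Convert to CNF:
  S -> S B | T0 T1 | T1 A | c
  A -> A S | a | c
  B -> a
  T0 -> b
  T1 -> c

Fill CYK table bottom-up (cells [i..j] with 2 ≤ i ≤ j ≤ 3 only):
  [2..2]={T0}  "b"  orig:{}
  [3..3]={A,S,T1}  "c"  orig:{A,S}
  [2..3]={S}  "bc"

Original NTs in T[2,3] deriving "bc": ["S"]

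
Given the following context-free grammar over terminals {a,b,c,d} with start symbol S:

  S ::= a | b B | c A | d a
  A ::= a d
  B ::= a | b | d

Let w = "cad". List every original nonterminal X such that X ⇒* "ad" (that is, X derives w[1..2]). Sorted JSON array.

Convert to CNF:
  S -> T1 T0 | T2 B | T3 A | a
  A -> T0 T1
  B -> a | b | d
  T0 -> a
  T1 -> d
  T2 -> b
  T3 -> c

CYK fill — only the sub-triangle for w[1..2]:
  T[1,1] 'a' = {B,S,T0}  orig:{B,S}
  T[2,2] 'd' = {B,T1}  orig:{B}
  T[1,2] 'ad' = {A}

Original NTs in T[1,2] deriving "ad": ["A"]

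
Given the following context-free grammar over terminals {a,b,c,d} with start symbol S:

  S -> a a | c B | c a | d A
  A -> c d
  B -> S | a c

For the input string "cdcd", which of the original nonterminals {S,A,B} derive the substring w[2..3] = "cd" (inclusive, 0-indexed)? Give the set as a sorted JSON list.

Convert to CNF:
  S -> T0 B | T0 T2 | T1 A | T2 T2
  A -> T0 T1
  B -> T0 B | T0 T2 | T1 A | T2 T0 | T2 T2
  T0 -> c
  T1 -> d
  T2 -> a

CYK fill, restricted to cells inside w[2..3]:
  T[2,2] 'c' = {T0}  orig:{}
  T[3,3] 'd' = {T1}  orig:{}
  T[2,3] 'cd' = {A}

Original NTs in T[2,3] deriving "cd": ["A"]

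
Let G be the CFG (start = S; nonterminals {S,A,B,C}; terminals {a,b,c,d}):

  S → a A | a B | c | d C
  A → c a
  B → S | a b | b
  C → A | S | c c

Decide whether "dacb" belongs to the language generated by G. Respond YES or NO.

Convert to CNF:
  S -> T1 A | T1 B | T3 C | c
  A -> T0 T1
  B -> T1 A | T1 B | T1 T2 | T3 C | b | c
  C -> T0 T0 | T0 T1 | T1 A | T1 B | T3 C | c
  T0 -> c
  T1 -> a
  T2 -> b
  T3 -> d

CYK table (by increasing span):
  cell(0,0) d: {T3}  orig:{}
  cell(1,1) a: {T1}  orig:{}
  cell(2,2) c: {B,C,S,T0}  orig:{B,C,S}
  cell(3,3) b: {B,T2}  orig:{B}
  cell(0,1) da: ∅
  cell(1,2) ac: {B,C,S}
  cell(2,3) cb: ∅
  cell(0,2) dac: {B,C,S}
  cell(1,3) acb: ∅
  cell(0,3) dacb: ∅

S ∉ T[0,3] ⇒ NO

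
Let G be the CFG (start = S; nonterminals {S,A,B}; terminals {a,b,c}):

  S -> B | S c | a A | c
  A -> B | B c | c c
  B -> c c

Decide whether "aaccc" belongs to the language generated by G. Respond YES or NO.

CNF form of G:
  S -> S T0 | T0 T0 | T1 A | c
  A -> B T0 | T0 T0
  B -> T0 T0
  T0 -> c
  T1 -> a

CYK fill:
  cell(0,0) a: {T1}  orig:{}
  cell(1,1) a: {T1}  orig:{}
  cell(2,2) c: {S,T0}  orig:{S}
  cell(3,3) c: {S,T0}  orig:{S}
  cell(4,4) c: {S,T0}  orig:{S}
  cell(0,1) aa: ∅
  cell(1,2) ac: ∅
  cell(2,3) cc: {A,B,S}
  cell(3,4) cc: {A,B,S}
  cell(0,2) aac: ∅
  cell(1,3) acc: {S}
  cell(2,4) ccc: {A,S}
  cell(0,3) aacc: ∅
  cell(1,4) accc: {S}
  cell(0,4) aaccc: ∅

S ∉ T[0,4] ⇒ NO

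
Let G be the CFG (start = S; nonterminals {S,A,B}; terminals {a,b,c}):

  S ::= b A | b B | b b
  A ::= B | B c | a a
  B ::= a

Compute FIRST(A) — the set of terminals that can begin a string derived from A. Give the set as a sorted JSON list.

FIRST sets, iterate to fixpoint:
pass 1:
  A via A→a a: +{a}
  B via B→a: +{a}
  S via S→b A: +{b}
  S: {b}  A: {a}  B: {a}
pass 2: (no change)
  S: {b}  A: {a}  B: {a}

FIRST(A) = ["a"]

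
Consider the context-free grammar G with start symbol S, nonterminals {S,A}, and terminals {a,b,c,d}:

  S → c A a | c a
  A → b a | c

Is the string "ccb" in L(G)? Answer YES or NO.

Convert to CNF:
  S -> T2 T1 | T2 X3
  A -> T0 T1 | c
  T0 -> b
  T1 -> a
  T2 -> c
  X3 -> A T1

Fill CYK table bottom-up:
  T[0,0] 'c' = {A,T2}  orig:{A}
  T[1,1] 'c' = {A,T2}  orig:{A}
  T[2,2] 'b' = {T0}  orig:{}
  T[0,1] 'cc' = ∅
  T[1,2] 'cb' = ∅
  T[0,2] 'ccb' = ∅

S ∉ T[0,2] ⇒ NO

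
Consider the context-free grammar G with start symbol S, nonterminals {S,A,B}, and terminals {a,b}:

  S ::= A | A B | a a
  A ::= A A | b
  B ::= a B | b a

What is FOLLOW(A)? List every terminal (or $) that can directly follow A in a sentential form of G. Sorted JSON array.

FIRST sets, iterate to fixpoint:
iter 1:
  A via A→b: +{b}
  B via B→a B: +{a}
  B via B→b a: +{b}
  S via S→A: +{b}
  S via S→a a: +{a}
  S: {a,b}  A: {b}  B: {a,b}
iter 2: — fixpoint
  S: {a,b}  A: {b}  B: {a,b}

Compute FOLLOW by fixpoint:
seed FOLLOW(S) with $
[1]
  A→A A: FOLLOW(A) ⊇ FIRST(A) = {b}; new: +{b}
  S→A: FOLLOW(A) ⊇ FOLLOW(S) ⊇ {$}; new: +{$}
  S→A B: FOLLOW(A) ⊇ FIRST(B) = {a,b}; new: +{a}
  S→A B: FOLLOW(B) ⊇ FOLLOW(S) ⊇ {$}; new: +{$}
  FOLLOW[S]={$}  FOLLOW[A]={$,a,b}  FOLLOW[B]={$}
[2] — fixpoint
  FOLLOW[S]={$}  FOLLOW[A]={$,a,b}  FOLLOW[B]={$}

FOLLOW(A) = ["$", "a", "b"]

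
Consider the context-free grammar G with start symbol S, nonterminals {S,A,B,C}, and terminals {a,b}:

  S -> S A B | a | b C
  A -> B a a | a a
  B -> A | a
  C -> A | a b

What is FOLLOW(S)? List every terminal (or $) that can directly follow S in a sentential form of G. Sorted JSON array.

FIRST iteration:
pass 1:
  A via A→a a: +{a}
  B via B→A: +{a}
  C via C→A: +{a}
  S via S→a: +{a}
  S via S→b C: +{b}
  FIRST(S)={a,b}  FIRST(A)={a}  FIRST(B)={a}  FIRST(C)={a}
pass 2: done
  FIRST(S)={a,b}  FIRST(A)={a}  FIRST(B)={a}  FIRST(C)={a}

FOLLOW iteration:
FOLLOW(S) := {$}
pass 1:
  A→B a a: FOLLOW(B) ⊇ FIRST(a) = {a}; new: +{a}
  B→A: FOLLOW(A) ⊇ FOLLOW(B) ⊇ {a}; new: +{a}
  S→S A B: FOLLOW(S) ⊇ FIRST(A) = {a}; new: +{a}
  S→S A B: FOLLOW(B) ⊇ FOLLOW(S) ⊇ {$,a}; new: +{$}
  S→b C: FOLLOW(C) ⊇ FOLLOW(S) ⊇ {$,a}; new: +{$,a}
  FOLLOW(S)={$,a}  FOLLOW(A)={a}  FOLLOW(B)={$,a}  FOLLOW(C)={$,a}
pass 2:
  B→A: FOLLOW(A) ⊇ FOLLOW(B) ⊇ {$,a}; new: +{$}
  FOLLOW(S)={$,a}  FOLLOW(A)={$,a}  FOLLOW(B)={$,a}  FOLLOW(C)={$,a}
pass 3: done
  FOLLOW(S)={$,a}  FOLLOW(A)={$,a}  FOLLOW(B)={$,a}  FOLLOW(C)={$,a}

FOLLOW(S) = ["$", "a"]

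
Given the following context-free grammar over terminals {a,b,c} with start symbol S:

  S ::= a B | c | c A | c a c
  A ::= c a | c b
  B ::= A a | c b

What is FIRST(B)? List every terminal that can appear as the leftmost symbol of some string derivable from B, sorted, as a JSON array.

Compute FIRST by fixpoint:
pass 1:
  A via A→c a: +{c}
  B via B→A a: +{c}
  S via S→a B: +{a}
  S via S→c: +{c}
  FIRST(S)={a,c}  FIRST(A)={c}  FIRST(B)={c}
pass 2: (no change)
  FIRST(S)={a,c}  FIRST(A)={c}  FIRST(B)={c}

FIRST(B) = ["c"]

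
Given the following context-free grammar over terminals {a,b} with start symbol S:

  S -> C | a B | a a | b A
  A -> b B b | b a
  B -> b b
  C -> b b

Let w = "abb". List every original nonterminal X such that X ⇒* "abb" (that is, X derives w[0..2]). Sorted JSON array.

CNF form of G:
  S -> T0 A | T0 T0 | T1 B | T1 T1
  A -> T0 T1 | T0 X2
  B -> T0 T0
  C -> T0 T0
  T0 -> b
  T1 -> a
  X2 -> B T0

CYK table (by increasing span) (cells [i..j] with 0 ≤ i ≤ j ≤ 2 only):
  [0..0]={T1}  "a"  orig:{}
  [1..1]={T0}  "b"  orig:{}
  [2..2]={T0}  "b"  orig:{}
  [0..1]=∅  "ab"
  [1..2]={B,C,S}  "bb"
  [0..2]={S}  "abb"

Original NTs in T[0,2] deriving "abb": ["S"]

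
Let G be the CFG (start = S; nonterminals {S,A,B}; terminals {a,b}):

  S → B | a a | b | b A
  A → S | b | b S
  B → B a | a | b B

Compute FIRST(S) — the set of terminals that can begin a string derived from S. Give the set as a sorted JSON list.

FIRST sets, iterate to fixpoint:
[1]
  A via A→b: +{b}
  B via B→a: +{a}
  B via B→b B: +{b}
  S via S→B: +{a,b}
  FIRST(S)={a,b}  FIRST(A)={b}  FIRST(B)={a,b}
[2]
  A via A→S: +{a}
  FIRST(S)={a,b}  FIRST(A)={a,b}  FIRST(B)={a,b}
[3] (no change)
  FIRST(S)={a,b}  FIRST(A)={a,b}  FIRST(B)={a,b}

FIRST(S) = ["a", "b"]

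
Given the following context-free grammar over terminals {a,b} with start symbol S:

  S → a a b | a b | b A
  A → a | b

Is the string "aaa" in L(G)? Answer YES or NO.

Convert to CNF:
  S -> T0 T1 | T0 X2 | T1 A
  A -> a | b
  T0 -> a
  T1 -> b
  X2 -> T0 T1

CYK fill:
  [0..0]={A,T0}  "a"  orig:{A}
  [1..1]={A,T0}  "a"  orig:{A}
  [2..2]={A,T0}  "a"  orig:{A}
  [0..1]=∅  "aa"
  [1..2]=∅  "aa"
  [0..2]=∅  "aaa"

S ∉ T[0,2] ⇒ NO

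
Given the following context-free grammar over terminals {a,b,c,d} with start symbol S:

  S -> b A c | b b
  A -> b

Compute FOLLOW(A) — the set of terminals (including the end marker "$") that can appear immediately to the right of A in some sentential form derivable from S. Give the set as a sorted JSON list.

FIRST iteration:
iter 1:
  A via A→b: +{b}
  S via S→b A c: +{b}
  S: {b}  A: {b}
iter 2: (stable)
  S: {b}  A: {b}

Compute FOLLOW by fixpoint:
FOLLOW(S) := {$}
iter 1:
  S→b A c: FOLLOW(A) ⊇ FIRST(c) = {c}; new: +{c}
  S: {$}  A: {c}
iter 2: — fixpoint
  S: {$}  A: {c}

FOLLOW(A) = ["c"]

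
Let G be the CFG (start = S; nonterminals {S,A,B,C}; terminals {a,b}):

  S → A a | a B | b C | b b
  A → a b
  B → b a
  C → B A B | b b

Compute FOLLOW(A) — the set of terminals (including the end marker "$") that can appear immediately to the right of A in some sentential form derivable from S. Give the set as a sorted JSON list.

Compute FIRST by fixpoint:
round 1:
  A via A→a b: +{a}
  B via B→b a: +{b}
  C via C→B A B: +{b}
  S via S→A a: +{a}
  S via S→b C: +{b}
  FIRST[S]={a,b}  FIRST[A]={a}  FIRST[B]={b}  FIRST[C]={b}
round 2: (stable)
  FIRST[S]={a,b}  FIRST[A]={a}  FIRST[B]={b}  FIRST[C]={b}

Compute FOLLOW by fixpoint:
initialize: $ ∈ FOLLOW(S)
iter 1:
  C→B A B: FOLLOW(B) ⊇ FIRST(A) = {a}; new: +{a}
  C→B A B: FOLLOW(A) ⊇ FIRST(B) = {b}; new: +{b}
  S→A a: FOLLOW(A) ⊇ FIRST(a) = {a}; new: +{a}
  S→a B: FOLLOW(B) ⊇ FOLLOW(S) ⊇ {$}; new: +{$}
  S→b C: FOLLOW(C) ⊇ FOLLOW(S) ⊇ {$}; new: +{$}
  FOLLOW[S]={$}  FOLLOW[A]={a,b}  FOLLOW[B]={$,a}  FOLLOW[C]={$}
iter 2: (stable)
  FOLLOW[S]={$}  FOLLOW[A]={a,b}  FOLLOW[B]={$,a}  FOLLOW[C]={$}

FOLLOW(A) = ["a", "b"]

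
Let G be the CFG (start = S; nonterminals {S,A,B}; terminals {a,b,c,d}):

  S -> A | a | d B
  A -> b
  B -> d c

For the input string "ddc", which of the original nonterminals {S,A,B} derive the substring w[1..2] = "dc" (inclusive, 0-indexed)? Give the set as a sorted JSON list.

CNF form of G:
  S -> T0 B | a | b
  A -> b
  B -> T0 T1
  T0 -> d
  T1 -> c

Fill CYK table bottom-up (cells [i..j] with 1 ≤ i ≤ j ≤ 2 only):
  T[1,1] 'd' = {T0}  orig:{}
  T[2,2] 'c' = {T1}  orig:{}
  T[1,2] 'dc' = {B}

Original NTs in T[1,2] deriving "dc": ["B"]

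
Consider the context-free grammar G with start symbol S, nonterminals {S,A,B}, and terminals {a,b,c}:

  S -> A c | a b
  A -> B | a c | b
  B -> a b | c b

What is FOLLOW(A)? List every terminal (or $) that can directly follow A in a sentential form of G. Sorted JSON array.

Compute FIRST by fixpoint:
iter 1:
  A via A→a c: +{a}
  A via A→b: +{b}
  B via B→a b: +{a}
  B via B→c b: +{c}
  S via S→A c: +{a,b}
  FIRST[S]={a,b}  FIRST[A]={a,b}  FIRST[B]={a,c}
iter 2:
  A via A→B: +{c}
  S via S→A c: +{c}
  FIRST[S]={a,b,c}  FIRST[A]={a,b,c}  FIRST[B]={a,c}
iter 3: done
  FIRST[S]={a,b,c}  FIRST[A]={a,b,c}  FIRST[B]={a,c}

FOLLOW sets:
seed FOLLOW(S) with $
round 1:
  S→A c: FOLLOW(A) ⊇ FIRST(c) = {c}; new: +{c}
  FOLLOW[S]={$}  FOLLOW[A]={c}  FOLLOW[B]={}
round 2:
  A→B: FOLLOW(B) ⊇ FOLLOW(A) ⊇ {c}; new: +{c}
  FOLLOW[S]={$}  FOLLOW[A]={c}  FOLLOW[B]={c}
round 3: (stable)
  FOLLOW[S]={$}  FOLLOW[A]={c}  FOLLOW[B]={c}

FOLLOW(A) = ["c"]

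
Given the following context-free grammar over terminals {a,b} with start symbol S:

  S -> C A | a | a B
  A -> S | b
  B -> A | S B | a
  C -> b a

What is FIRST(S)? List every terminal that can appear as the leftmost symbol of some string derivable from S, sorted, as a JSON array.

Compute FIRST by fixpoint:
iter 1:
  A via A→b: +{b}
  B via B→A: +{b}
  B via B→a: +{a}
  C via C→b a: +{b}
  S via S→C A: +{b}
  S via S→a: +{a}
  FIRST[S]={a,b}  FIRST[A]={b}  FIRST[B]={a,b}  FIRST[C]={b}
iter 2:
  A via A→S: +{a}
  FIRST[S]={a,b}  FIRST[A]={a,b}  FIRST[B]={a,b}  FIRST[C]={b}
iter 3: — fixpoint
  FIRST[S]={a,b}  FIRST[A]={a,b}  FIRST[B]={a,b}  FIRST[C]={b}

FIRST(S) = ["a", "b"]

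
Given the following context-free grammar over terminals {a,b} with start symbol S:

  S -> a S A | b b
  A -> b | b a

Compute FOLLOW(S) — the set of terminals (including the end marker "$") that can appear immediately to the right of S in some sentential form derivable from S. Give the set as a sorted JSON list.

FIRST sets, iterate to fixpoint:
pass 1:
  A via A→b: +{b}
  S via S→a S A: +{a}
  S via S→b b: +{b}
  FIRST(S)={a,b}  FIRST(A)={b}
pass 2: — fixpoint
  FIRST(S)={a,b}  FIRST(A)={b}

FOLLOW sets:
seed FOLLOW(S) with $
round 1:
  S→a S A: FOLLOW(S) ⊇ FIRST(A) = {b}; new: +{b}
  S→a S A: FOLLOW(A) ⊇ FOLLOW(S) ⊇ {$,b}; new: +{$,b}
  FOLLOW[S]={$,b}  FOLLOW[A]={$,b}
round 2: (no change)
  FOLLOW[S]={$,b}  FOLLOW[A]={$,b}

FOLLOW(S) = ["$", "b"]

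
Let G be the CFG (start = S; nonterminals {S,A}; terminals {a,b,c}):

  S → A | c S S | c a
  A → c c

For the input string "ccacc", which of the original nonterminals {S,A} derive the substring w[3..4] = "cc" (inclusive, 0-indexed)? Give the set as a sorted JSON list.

CNF form of G:
  S -> T0 T0 | T0 T1 | T0 X2
  A -> T0 T0
  T0 -> c
  T1 -> a
  X2 -> S S

CYK fill — only the sub-triangle for w[3..4]:
  [3..3]={T0}  "c"  orig:{}
  [4..4]={T0}  "c"  orig:{}
  [3..4]={A,S}  "cc"

Original NTs in T[3,4] deriving "cc": ["A", "S"]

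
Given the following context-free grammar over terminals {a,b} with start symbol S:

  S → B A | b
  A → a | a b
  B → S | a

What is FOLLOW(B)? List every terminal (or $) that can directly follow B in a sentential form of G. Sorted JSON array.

Compute FIRST by fixpoint:
pass 1:
  A via A→a: +{a}
  B via B→a: +{a}
  S via S→B A: +{a}
  S via S→b: +{b}
  S: {a,b}  A: {a}  B: {a}
pass 2:
  B via B→S: +{b}
  S: {a,b}  A: {a}  B: {a,b}
pass 3: (no change)
  S: {a,b}  A: {a}  B: {a,b}

FOLLOW sets:
seed FOLLOW(S) with $
round 1:
  S→B A: FOLLOW(B) ⊇ FIRST(A) = {a}; new: +{a}
  S→B A: FOLLOW(A) ⊇ FOLLOW(S) ⊇ {$}; new: +{$}
  S: {$}  A: {$}  B: {a}
round 2:
  B→S: FOLLOW(S) ⊇ FOLLOW(B) ⊇ {a}; new: +{a}
  S→B A: FOLLOW(A) ⊇ FOLLOW(S) ⊇ {$,a}; new: +{a}
  S: {$,a}  A: {$,a}  B: {a}
round 3: (stable)
  S: {$,a}  A: {$,a}  B: {a}

FOLLOW(B) = ["a"]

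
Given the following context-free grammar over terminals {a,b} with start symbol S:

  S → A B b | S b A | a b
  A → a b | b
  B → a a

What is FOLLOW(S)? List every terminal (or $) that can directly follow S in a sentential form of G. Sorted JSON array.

FIRST iteration:
pass 1:
  A via A→a b: +{a}
  A via A→b: +{b}
  B via B→a a: +{a}
  S via S→A B b: +{a,b}
  S: {a,b}  A: {a,b}  B: {a}
pass 2: done
  S: {a,b}  A: {a,b}  B: {a}

Compute FOLLOW by fixpoint:
FOLLOW(S) := {$}
round 1:
  S→A B b: FOLLOW(A) ⊇ FIRST(B) = {a}; new: +{a}
  S→A B b: FOLLOW(B) ⊇ FIRST(b) = {b}; new: +{b}
  S→S b A: FOLLOW(S) ⊇ FIRST(b) = {b}; new: +{b}
  S→S b A: FOLLOW(A) ⊇ FOLLOW(S) ⊇ {$,b}; new: +{$,b}
  FOLLOW(S)={$,b}  FOLLOW(A)={$,a,b}  FOLLOW(B)={b}
round 2: done
  FOLLOW(S)={$,b}  FOLLOW(A)={$,a,b}  FOLLOW(B)={b}

FOLLOW(S) = ["$", "b"]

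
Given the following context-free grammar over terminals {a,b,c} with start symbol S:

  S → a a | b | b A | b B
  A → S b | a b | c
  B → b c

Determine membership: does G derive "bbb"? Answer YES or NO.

CNF form of G:
  S -> T0 A | T0 B | T1 T1 | b
  A -> S T0 | T1 T0 | c
  B -> T0 T2
  T0 -> b
  T1 -> a
  T2 -> c

CYK table (by increasing span):
  cell(0,0) b: {S,T0}  orig:{S}
  cell(1,1) b: {S,T0}  orig:{S}
  cell(2,2) b: {S,T0}  orig:{S}
  cell(0,1) bb: {A}
  cell(1,2) bb: {A}
  cell(0,2) bbb: {S}

S ∈ T[0,2] ⇒ YES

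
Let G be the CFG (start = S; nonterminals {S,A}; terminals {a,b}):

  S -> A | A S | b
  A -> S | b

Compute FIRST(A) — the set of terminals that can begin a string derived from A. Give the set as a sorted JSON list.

FIRST sets, iterate to fixpoint:
round 1:
  A via A→b: +{b}
  S via S→A: +{b}
  S: {b}  A: {b}
round 2: — fixpoint
  S: {b}  A: {b}

FIRST(A) = ["b"]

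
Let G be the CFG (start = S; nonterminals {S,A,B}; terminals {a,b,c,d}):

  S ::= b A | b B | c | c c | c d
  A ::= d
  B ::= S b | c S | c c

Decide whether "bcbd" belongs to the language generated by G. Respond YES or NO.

CNF form of G:
  S -> T0 A | T0 B | T1 T1 | T1 T2 | c
  A -> d
  B -> S T0 | T1 S | T1 T1
  T0 -> b
  T1 -> c
  T2 -> d

CYK table (by increasing span):
  [0..0]={T0}  "b"  orig:{}
  [1..1]={S,T1}  "c"  orig:{S}
  [2..2]={T0}  "b"  orig:{}
  [3..3]={A,T2}  "d"  orig:{A}
  [0..1]=∅  "bc"
  [1..2]={B}  "cb"
  [2..3]={S}  "bd"
  [0..2]={S}  "bcb"
  [1..3]={B}  "cbd"
  [0..3]={S}  "bcbd"

S ∈ T[0,3] ⇒ YES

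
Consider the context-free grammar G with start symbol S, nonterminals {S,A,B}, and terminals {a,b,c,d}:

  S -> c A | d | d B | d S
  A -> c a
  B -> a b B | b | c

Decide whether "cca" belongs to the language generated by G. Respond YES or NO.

Convert to CNF:
  S -> T0 A | T3 B | T3 S | d
  A -> T0 T1
  B -> T1 X4 | b | c
  T0 -> c
  T1 -> a
  T2 -> b
  T3 -> d
  X4 -> T2 B

Fill CYK table bottom-up:
  T[0,0] 'c' = {B,T0}  orig:{B}
  T[1,1] 'c' = {B,T0}  orig:{B}
  T[2,2] 'a' = {T1}  orig:{}
  T[0,1] 'cc' = ∅
  T[1,2] 'ca' = {A}
  T[0,2] 'cca' = {S}

S ∈ T[0,2] ⇒ YES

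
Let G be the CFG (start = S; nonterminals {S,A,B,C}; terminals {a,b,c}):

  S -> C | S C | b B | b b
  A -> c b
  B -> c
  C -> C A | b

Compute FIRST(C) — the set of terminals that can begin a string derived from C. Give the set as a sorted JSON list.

FIRST iteration:
iter 1:
  A via A→c b: +{c}
  B via B→c: +{c}
  C via C→b: +{b}
  S via S→C: +{b}
  FIRST[S]={b}  FIRST[A]={c}  FIRST[B]={c}  FIRST[C]={b}
iter 2: done
  FIRST[S]={b}  FIRST[A]={c}  FIRST[B]={c}  FIRST[C]={b}

FIRST(C) = ["b"]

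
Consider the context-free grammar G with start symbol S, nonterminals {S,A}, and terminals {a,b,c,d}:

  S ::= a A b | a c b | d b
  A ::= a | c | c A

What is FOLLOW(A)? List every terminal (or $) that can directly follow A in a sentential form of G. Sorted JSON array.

FIRST sets, iterate to fixpoint:
iter 1:
  A via A→a: +{a}
  A via A→c: +{c}
  S via S→a A b: +{a}
  S via S→d b: +{d}
  S: {a,d}  A: {a,c}
iter 2: done
  S: {a,d}  A: {a,c}

FOLLOW sets:
initialize: $ ∈ FOLLOW(S)
[1]
  S→a A b: FOLLOW(A) ⊇ FIRST(b) = {b}; new: +{b}
  S: {$}  A: {b}
[2] (stable)
  S: {$}  A: {b}

FOLLOW(A) = ["b"]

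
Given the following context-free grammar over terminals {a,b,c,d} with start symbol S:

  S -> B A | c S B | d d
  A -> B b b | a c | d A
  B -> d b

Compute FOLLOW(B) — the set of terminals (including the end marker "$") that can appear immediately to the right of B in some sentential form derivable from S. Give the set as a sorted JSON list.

Compute FIRST by fixpoint:
[1]
  A via A→a c: +{a}
  A via A→d A: +{d}
  B via B→d b: +{d}
  S via S→B A: +{d}
  S via S→c S B: +{c}
  FIRST[S]={c,d}  FIRST[A]={a,d}  FIRST[B]={d}
[2] (stable)
  FIRST[S]={c,d}  FIRST[A]={a,d}  FIRST[B]={d}

FOLLOW iteration:
initialize: $ ∈ FOLLOW(S)
iter 1:
  A→B b b: FOLLOW(B) ⊇ FIRST(b) = {b}; new: +{b}
  S→B A: FOLLOW(B) ⊇ FIRST(A) = {a,d}; new: +{a,d}
  S→B A: FOLLOW(A) ⊇ FOLLOW(S) ⊇ {$}; new: +{$}
  S→c S B: FOLLOW(S) ⊇ FIRST(B) = {d}; new: +{d}
  S→c S B: FOLLOW(B) ⊇ FOLLOW(S) ⊇ {$,d}; new: +{$}
  FOLLOW[S]={$,d}  FOLLOW[A]={$}  FOLLOW[B]={$,a,b,d}
iter 2:
  S→B A: FOLLOW(A) ⊇ FOLLOW(S) ⊇ {$,d}; new: +{d}
  FOLLOW[S]={$,d}  FOLLOW[A]={$,d}  FOLLOW[B]={$,a,b,d}
iter 3: done
  FOLLOW[S]={$,d}  FOLLOW[A]={$,d}  FOLLOW[B]={$,a,b,d}

FOLLOW(B) = ["$", "a", "b", "d"]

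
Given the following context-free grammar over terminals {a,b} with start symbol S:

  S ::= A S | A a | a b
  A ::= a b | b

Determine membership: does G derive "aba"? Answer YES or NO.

Convert to CNF:
  S -> A S | A T0 | T0 T1
  A -> T0 T1 | b
  T0 -> a
  T1 -> b

CYK fill:
  [0..0]={T0}  "a"  orig:{}
  [1..1]={A,T1}  "b"  orig:{A}
  [2..2]={T0}  "a"  orig:{}
  [0..1]={A,S}  "ab"
  [1..2]={S}  "ba"
  [0..2]={S}  "aba"

S ∈ T[0,2] ⇒ YES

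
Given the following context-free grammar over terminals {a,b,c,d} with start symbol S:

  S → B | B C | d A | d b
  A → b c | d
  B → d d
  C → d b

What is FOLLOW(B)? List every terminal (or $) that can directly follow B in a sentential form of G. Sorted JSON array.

Compute FIRST by fixpoint:
pass 1:
  A via A→b c: +{b}
  A via A→d: +{d}
  B via B→d d: +{d}
  C via C→d b: +{d}
  S via S→B: +{d}
  S: {d}  A: {b,d}  B: {d}  C: {d}
pass 2: — fixpoint
  S: {d}  A: {b,d}  B: {d}  C: {d}

Compute FOLLOW by fixpoint:
FOLLOW(S) := {$}
pass 1:
  S→B: FOLLOW(B) ⊇ FOLLOW(S) ⊇ {$}; new: +{$}
  S→B C: FOLLOW(B) ⊇ FIRST(C) = {d}; new: +{d}
  S→B C: FOLLOW(C) ⊇ FOLLOW(S) ⊇ {$}; new: +{$}
  S→d A: FOLLOW(A) ⊇ FOLLOW(S) ⊇ {$}; new: +{$}
  FOLLOW(S)={$}  FOLLOW(A)={$}  FOLLOW(B)={$,d}  FOLLOW(C)={$}
pass 2: — fixpoint
  FOLLOW(S)={$}  FOLLOW(A)={$}  FOLLOW(B)={$,d}  FOLLOW(C)={$}

FOLLOW(B) = ["$", "d"]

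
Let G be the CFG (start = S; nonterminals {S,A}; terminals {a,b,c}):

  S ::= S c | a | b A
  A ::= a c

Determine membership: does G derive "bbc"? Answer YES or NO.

Convert to CNF:
  S -> S T1 | T2 A | a
  A -> T0 T1
  T0 -> a
  T1 -> c
  T2 -> b

CYK table (by increasing span):
  cell(0,0) b: {T2}  orig:{}
  cell(1,1) b: {T2}  orig:{}
  cell(2,2) c: {T1}  orig:{}
  cell(0,1) bb: ∅
  cell(1,2) bc: ∅
  cell(0,2) bbc: ∅

S ∉ T[0,2] ⇒ NO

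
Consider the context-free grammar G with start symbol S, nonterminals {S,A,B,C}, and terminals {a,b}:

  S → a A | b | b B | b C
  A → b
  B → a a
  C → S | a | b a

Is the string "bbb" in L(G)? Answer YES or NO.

CNF form of G:
  S -> T0 A | T1 B | T1 C | b
  A -> b
  B -> T0 T0
  C -> T0 A | T1 B | T1 C | T1 T0 | a | b
  T0 -> a
  T1 -> b

Fill CYK table bottom-up:
  cell(0,0) b: {A,C,S,T1}  orig:{A,C,S}
  cell(1,1) b: {A,C,S,T1}  orig:{A,C,S}
  cell(2,2) b: {A,C,S,T1}  orig:{A,C,S}
  cell(0,1) bb: {C,S}
  cell(1,2) bb: {C,S}
  cell(0,2) bbb: {C,S}

S ∈ T[0,2] ⇒ YES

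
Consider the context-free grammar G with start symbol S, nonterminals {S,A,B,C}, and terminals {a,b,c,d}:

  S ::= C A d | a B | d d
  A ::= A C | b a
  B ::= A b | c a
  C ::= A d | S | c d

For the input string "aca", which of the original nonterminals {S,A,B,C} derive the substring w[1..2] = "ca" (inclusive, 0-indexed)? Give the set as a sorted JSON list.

Convert to CNF:
  S -> C X5 | T1 B | T3 T3
  A -> A C | T0 T1
  B -> A T0 | T2 T1
  C -> A T3 | C X4 | T1 B | T2 T3 | T3 T3
  T0 -> b
  T1 -> a
  T2 -> c
  T3 -> d
  X4 -> A T3
  X5 -> A T3

Fill CYK table bottom-up, restricted to cells inside w[1..2]:
  [1..1]={T2}  "c"  orig:{}
  [2..2]={T1}  "a"  orig:{}
  [1..2]={B}  "ca"

Original NTs in T[1,2] deriving "ca": ["B"]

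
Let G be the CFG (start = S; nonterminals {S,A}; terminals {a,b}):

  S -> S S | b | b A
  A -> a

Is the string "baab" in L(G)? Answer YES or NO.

Convert to CNF:
  S -> S S | T0 A | b
  A -> a
  T0 -> b

CYK table (by increasing span):
  cell(0,0) b: {S,T0}  orig:{S}
  cell(1,1) a: {A}
  cell(2,2) a: {A}
  cell(3,3) b: {S,T0}  orig:{S}
  cell(0,1) ba: {S}
  cell(1,2) aa: ∅
  cell(2,3) ab: ∅
  cell(0,2) baa: ∅
  cell(1,3) aab: ∅
  cell(0,3) baab: ∅

S ∉ T[0,3] ⇒ NO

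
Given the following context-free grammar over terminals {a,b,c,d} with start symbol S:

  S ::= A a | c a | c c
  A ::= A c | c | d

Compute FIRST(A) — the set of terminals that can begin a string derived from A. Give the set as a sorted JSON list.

FIRST iteration:
round 1:
  A via A→c: +{c}
  A via A→d: +{d}
  S via S→A a: +{c,d}
  S: {c,d}  A: {c,d}
round 2: — fixpoint
  S: {c,d}  A: {c,d}

FIRST(A) = ["c", "d"]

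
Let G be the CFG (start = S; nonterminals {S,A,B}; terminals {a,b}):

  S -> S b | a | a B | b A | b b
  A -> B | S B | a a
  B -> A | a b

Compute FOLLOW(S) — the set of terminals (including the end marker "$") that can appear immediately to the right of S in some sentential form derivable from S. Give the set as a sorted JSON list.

FIRST iteration:
pass 1:
  A via A→a a: +{a}
  B via B→A: +{a}
  S via S→a: +{a}
  S via S→b A: +{b}
  S: {a,b}  A: {a}  B: {a}
pass 2:
  A via A→S B: +{b}
  B via B→A: +{b}
  S: {a,b}  A: {a,b}  B: {a,b}
pass 3: (stable)
  S: {a,b}  A: {a,b}  B: {a,b}

FOLLOW sets:
seed FOLLOW(S) with $
iter 1:
  A→S B: FOLLOW(S) ⊇ FIRST(B) = {a,b}; new: +{a,b}
  S→a B: FOLLOW(B) ⊇ FOLLOW(S) ⊇ {$,a,b}; new: +{$,a,b}
  S→b A: FOLLOW(A) ⊇ FOLLOW(S) ⊇ {$,a,b}; new: +{$,a,b}
  FOLLOW(S)={$,a,b}  FOLLOW(A)={$,a,b}  FOLLOW(B)={$,a,b}
iter 2: done
  FOLLOW(S)={$,a,b}  FOLLOW(A)={$,a,b}  FOLLOW(B)={$,a,b}

FOLLOW(S) = ["$", "a", "b"]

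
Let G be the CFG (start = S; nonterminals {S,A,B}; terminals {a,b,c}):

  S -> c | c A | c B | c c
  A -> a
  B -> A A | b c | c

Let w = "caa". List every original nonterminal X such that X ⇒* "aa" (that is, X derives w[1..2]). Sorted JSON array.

CNF form of G:
  S -> T1 A | T1 B | T1 T1 | c
  A -> a
  B -> A A | T0 T1 | c
  T0 -> b
  T1 -> c

CYK fill, restricted to cells inside w[1..2]:
  cell(1,1) a: {A}
  cell(2,2) a: {A}
  cell(1,2) aa: {B}

Original NTs in T[1,2] deriving "aa": ["B"]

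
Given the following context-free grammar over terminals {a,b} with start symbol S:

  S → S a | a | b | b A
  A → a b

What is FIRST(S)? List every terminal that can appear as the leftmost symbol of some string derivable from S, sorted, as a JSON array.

FIRST sets, iterate to fixpoint:
[1]
  A via A→a b: +{a}
  S via S→a: +{a}
  S via S→b: +{b}
  FIRST[S]={a,b}  FIRST[A]={a}
[2] — fixpoint
  FIRST[S]={a,b}  FIRST[A]={a}

FIRST(S) = ["a", "b"]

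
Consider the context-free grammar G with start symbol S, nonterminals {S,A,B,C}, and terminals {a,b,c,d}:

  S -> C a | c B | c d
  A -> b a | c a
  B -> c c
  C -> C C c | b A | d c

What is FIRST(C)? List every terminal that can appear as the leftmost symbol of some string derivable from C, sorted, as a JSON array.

Compute FIRST by fixpoint:
round 1:
  A via A→b a: +{b}
  A via A→c a: +{c}
  B via B→c c: +{c}
  C via C→b A: +{b}
  C via C→d c: +{d}
  S via S→C a: +{b,d}
  S via S→c B: +{c}
  FIRST(S)={b,c,d}  FIRST(A)={b,c}  FIRST(B)={c}  FIRST(C)={b,d}
round 2: — fixpoint
  FIRST(S)={b,c,d}  FIRST(A)={b,c}  FIRST(B)={c}  FIRST(C)={b,d}

FIRST(C) = ["b", "d"]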